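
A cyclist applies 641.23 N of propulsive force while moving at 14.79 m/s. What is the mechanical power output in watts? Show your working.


P = F * v
P = 641.23 * 14.79
P = 9483.7917 W

9483.7917 W


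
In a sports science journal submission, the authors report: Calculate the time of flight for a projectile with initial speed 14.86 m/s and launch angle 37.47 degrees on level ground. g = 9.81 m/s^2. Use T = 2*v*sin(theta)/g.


T = 2*v*sin(theta)/g
sin(theta) = sin(37.47 deg) = 0.6083
T = 2*14.86*0.6083 / 9.81
T = 18.08 / 9.81 = 1.843 s

1.843 s


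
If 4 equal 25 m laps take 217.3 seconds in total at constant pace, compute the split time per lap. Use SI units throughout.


Split time = total_time / n_laps = 217.3 / 4
Split time = 54.325 s per lap

54.325 s


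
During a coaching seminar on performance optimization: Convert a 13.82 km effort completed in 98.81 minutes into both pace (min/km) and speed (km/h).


Pace = time / distance = 98.81 min / 13.82 km = 7.1498 min/km
Speed = distance / time_in_hours = 13.82 / 1.6468 hr
Speed = 8.3919 km/h

7.1498 min/km, 8.3919 km/h


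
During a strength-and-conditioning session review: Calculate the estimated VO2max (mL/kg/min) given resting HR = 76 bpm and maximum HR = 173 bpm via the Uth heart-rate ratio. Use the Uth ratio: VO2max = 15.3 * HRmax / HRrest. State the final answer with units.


VO2max = 15.3 * HRmax / HRrest
VO2max = 15.3 * 173 / 76
VO2max = 2646.9 / 76 = 34.8276 mL/kg/min

34.8276 mL/kg/min


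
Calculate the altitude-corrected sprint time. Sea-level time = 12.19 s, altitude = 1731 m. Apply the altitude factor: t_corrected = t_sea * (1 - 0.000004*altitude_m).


Correction factor = 1 - 0.000004 * 1731 = 0.993076
t_corrected = t_sea * factor = 12.19 * 0.993076
t_corrected = 12.1056 s

12.1056 s


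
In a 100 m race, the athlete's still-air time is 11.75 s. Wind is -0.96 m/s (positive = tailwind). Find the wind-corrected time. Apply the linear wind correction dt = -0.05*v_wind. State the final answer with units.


dt = -0.05 * v_wind = -0.05 * -0.96 = 0.048 s
t_corrected = t_still + dt = 11.75 + (0.048)
t_corrected = 11.798 s

11.798 s


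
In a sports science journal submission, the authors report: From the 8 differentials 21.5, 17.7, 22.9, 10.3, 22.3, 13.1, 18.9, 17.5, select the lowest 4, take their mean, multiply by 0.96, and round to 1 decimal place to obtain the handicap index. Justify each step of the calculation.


All differentials: 21.5, 17.7, 22.9, 10.3, 22.3, 13.1, 18.9, 17.5
Sorted: 10.3, 13.1, 17.5, 17.7, 18.9, 21.5, 22.3, 22.9
Best 4: 10.3, 13.1, 17.5, 17.7
Average of best = 58.6 / 4 = 14.65
Raw index = 14.65 * 0.96 = 14.064
Handicap index = round(14.064, 1) = 14.1

14.1


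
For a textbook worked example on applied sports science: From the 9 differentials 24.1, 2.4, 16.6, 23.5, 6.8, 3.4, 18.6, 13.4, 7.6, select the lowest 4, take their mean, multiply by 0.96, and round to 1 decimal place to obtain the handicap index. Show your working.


All differentials: 24.1, 2.4, 16.6, 23.5, 6.8, 3.4, 18.6, 13.4, 7.6
Sorted: 2.4, 3.4, 6.8, 7.6, 13.4, 16.6, 18.6, 23.5, 24.1
Best 4: 2.4, 3.4, 6.8, 7.6
Average of best = 20.2 / 4 = 5.05
Raw index = 5.05 * 0.96 = 4.848
Handicap index = round(4.848, 1) = 4.8

4.8


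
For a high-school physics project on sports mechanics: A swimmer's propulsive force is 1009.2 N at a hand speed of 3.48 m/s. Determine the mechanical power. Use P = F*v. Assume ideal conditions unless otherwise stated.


P = F * v
P = 1009.2 * 3.48
P = 3512.016 W

3512.016 W


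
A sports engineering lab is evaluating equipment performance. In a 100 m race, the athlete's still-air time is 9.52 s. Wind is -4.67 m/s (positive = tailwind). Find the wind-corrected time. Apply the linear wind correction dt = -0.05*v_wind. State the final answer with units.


dt = -0.05 * v_wind = -0.05 * -4.67 = 0.2335 s
t_corrected = t_still + dt = 9.52 + (0.2335)
t_corrected = 9.7535 s

9.7535 s


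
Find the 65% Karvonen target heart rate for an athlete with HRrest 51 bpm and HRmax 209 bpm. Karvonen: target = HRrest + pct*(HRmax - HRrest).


Target = HRrest + pct*(HRmax - HRrest)
Heart rate reserve = HRmax - HRrest = 209 - 51 = 158 bpm
Fraction = 65% = 0.65
Target = 51 + 0.65 * 158
Target = 51 + 102.7 = 153.7 bpm

153.7 bpm


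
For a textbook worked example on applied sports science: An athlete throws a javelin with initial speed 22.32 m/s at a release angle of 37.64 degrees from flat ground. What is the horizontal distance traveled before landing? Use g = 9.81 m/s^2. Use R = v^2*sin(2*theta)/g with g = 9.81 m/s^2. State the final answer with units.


R = v^2 * sin(2*theta) / g
Convert angle to radians: theta = 37.64 deg = 0.6569 rad
sin(2*theta) = sin(1.3139) = 0.9672
R = 22.32^2 * 0.9672 / 9.81
R = 498.1824 * 0.9672 / 9.81 = 49.1164 m

49.1164 m


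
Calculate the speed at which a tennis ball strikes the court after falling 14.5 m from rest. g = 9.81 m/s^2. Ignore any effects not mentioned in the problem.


v = sqrt(2 * g * h)
v = sqrt(2 * 9.81 * 14.5)
v = sqrt(284.49) = 16.8668 m/s

16.8668 m/s


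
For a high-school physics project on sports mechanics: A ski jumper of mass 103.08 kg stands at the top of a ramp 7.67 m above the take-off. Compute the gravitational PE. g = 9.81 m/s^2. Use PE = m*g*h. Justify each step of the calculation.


PE = m * g * h
PE = 103.08 * 9.81 * 7.67
PE = 1011.2148 * 7.67 = 7756.0175 J

7756.0175 J


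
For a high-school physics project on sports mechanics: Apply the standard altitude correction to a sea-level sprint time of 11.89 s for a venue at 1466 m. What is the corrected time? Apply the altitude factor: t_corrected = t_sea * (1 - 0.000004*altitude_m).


Correction factor = 1 - 0.000004 * 1466 = 0.994136
t_corrected = t_sea * factor = 11.89 * 0.994136
t_corrected = 11.8203 s

11.8203 s


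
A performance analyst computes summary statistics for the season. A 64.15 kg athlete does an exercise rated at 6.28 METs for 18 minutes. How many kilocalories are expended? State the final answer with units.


kcal = MET * mass * time_hr
Convert time: 18 min = 0.3 hr
kcal = 6.28 * 64.15 * 0.3
kcal = 120.8586 kcal

120.8586 kcal


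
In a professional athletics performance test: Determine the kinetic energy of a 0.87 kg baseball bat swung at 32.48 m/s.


KE = 0.5 * m * v^2
KE = 0.5 * 0.87 * 32.48^2
KE = 0.5 * 0.87 * 1054.9504 = 458.9034 J

458.9034 J


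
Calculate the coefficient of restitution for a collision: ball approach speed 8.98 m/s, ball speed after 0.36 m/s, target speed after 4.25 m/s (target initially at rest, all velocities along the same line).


e = (v2_after - v1_after) / (v1_before - v2_before)
Numerator = 4.25 - 0.36 = 3.89
Denominator = 8.98 - 0 = 8.98
e = 3.89 / 8.98 = 0.4332

0.4332


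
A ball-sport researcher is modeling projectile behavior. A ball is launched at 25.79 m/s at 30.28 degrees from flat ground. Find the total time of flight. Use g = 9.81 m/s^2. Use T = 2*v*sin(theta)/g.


T = 2*v*sin(theta)/g
sin(theta) = sin(30.28 deg) = 0.5042
T = 2*25.79*0.5042 / 9.81
T = 26.008 / 9.81 = 2.6512 s

2.6512 s


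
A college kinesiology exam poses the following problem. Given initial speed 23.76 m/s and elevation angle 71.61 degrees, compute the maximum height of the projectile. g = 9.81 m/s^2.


H = (v*sin(theta))^2 / (2*g)
vy = v*sin(theta) = 23.76 * sin(71.61 deg) = 22.5466 m/s
H = vy^2 / (2*g) = 508.3493 / (2*9.81)
H = 508.3493 / 19.62 = 25.9097 m

25.9097 m


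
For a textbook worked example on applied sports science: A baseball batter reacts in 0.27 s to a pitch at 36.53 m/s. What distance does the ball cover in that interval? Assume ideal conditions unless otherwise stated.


d = v * t
d = 36.53 * 0.27
d = 9.8631 m

9.8631 m


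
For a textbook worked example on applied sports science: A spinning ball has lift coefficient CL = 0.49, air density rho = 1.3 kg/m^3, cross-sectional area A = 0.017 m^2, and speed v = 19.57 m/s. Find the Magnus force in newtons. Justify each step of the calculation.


FM = 0.5 * CL * rho * A * v^2
FM = 0.5 * 0.49 * 1.3 * 0.017 * 19.57^2
v^2 = 382.9849
FM = 0.5 * 0.49 * 1.3 * 0.017 * 382.9849 = 2.0737 N

2.0737 N


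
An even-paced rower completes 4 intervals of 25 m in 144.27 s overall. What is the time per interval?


Split time = total_time / n_laps = 144.27 / 4
Split time = 36.0675 s per lap

36.0675 s


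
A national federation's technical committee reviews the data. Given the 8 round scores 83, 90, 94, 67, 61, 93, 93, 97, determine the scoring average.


Average = sum / n
Sum = 678
Average = 678 / 8 = 84.75

84.75


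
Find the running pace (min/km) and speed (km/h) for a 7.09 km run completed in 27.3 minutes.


Pace = time / distance = 27.3 min / 7.09 km = 3.8505 min/km
Speed = distance / time_in_hours = 7.09 / 0.455 hr
Speed = 15.5824 km/h

3.8505 min/km, 15.5824 km/h


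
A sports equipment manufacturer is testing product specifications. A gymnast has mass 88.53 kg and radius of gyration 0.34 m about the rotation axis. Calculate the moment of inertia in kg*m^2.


I = m * k^2
I = 88.53 * 0.34^2
I = 88.53 * 0.1156 = 10.2341 kg*m^2

10.2341 kg*m^2


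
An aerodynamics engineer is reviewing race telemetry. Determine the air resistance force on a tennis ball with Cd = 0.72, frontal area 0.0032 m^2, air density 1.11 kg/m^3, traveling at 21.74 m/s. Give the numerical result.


Fd = 0.5 * Cd * rho * A * v^2
Fd = 0.5 * 0.72 * 1.11 * 0.0032 * 21.74^2
v^2 = 472.6276
Fd = 0.5 * 0.72 * 1.11 * 0.0032 * 472.6276 = 0.6044 N

0.6044 N


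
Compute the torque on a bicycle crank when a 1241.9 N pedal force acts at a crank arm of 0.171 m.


tau = F * d
tau = 1241.9 * 0.171
tau = 212.3649 N*m

212.3649 N*m


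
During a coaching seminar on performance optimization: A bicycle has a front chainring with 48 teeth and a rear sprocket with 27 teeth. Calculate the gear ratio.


GR = front_teeth / rear_teeth
GR = 48 / 27
GR = 1.7778

1.7778


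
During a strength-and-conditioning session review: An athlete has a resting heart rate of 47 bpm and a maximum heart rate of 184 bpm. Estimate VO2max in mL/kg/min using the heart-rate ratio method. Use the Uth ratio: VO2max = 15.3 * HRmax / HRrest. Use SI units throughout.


VO2max = 15.3 * HRmax / HRrest
VO2max = 15.3 * 184 / 47
VO2max = 2815.2 / 47 = 59.8979 mL/kg/min

59.8979 mL/kg/min


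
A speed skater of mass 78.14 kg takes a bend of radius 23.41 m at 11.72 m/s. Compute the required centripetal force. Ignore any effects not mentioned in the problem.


Fc = m * v^2 / r
v^2 = 11.72^2 = 137.3584
Fc = 78.14 * 137.3584 / 23.41
Fc = 10733.1854 / 23.41 = 458.4872 N

458.4872 N


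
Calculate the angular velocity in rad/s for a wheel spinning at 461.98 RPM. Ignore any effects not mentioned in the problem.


omega = RPM * 2 * pi / 60
omega = 461.98 * 2 * 3.14159 / 60
omega = 2902.7059 / 60 = 48.3784 rad/s

48.3784 rad/s


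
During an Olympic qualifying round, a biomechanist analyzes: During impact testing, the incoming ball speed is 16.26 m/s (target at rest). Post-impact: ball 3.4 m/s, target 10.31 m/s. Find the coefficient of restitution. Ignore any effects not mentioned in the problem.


e = (v2_after - v1_after) / (v1_before - v2_before)
Numerator = 10.31 - 3.4 = 6.91
Denominator = 16.26 - 0 = 16.26
e = 6.91 / 16.26 = 0.425

0.425


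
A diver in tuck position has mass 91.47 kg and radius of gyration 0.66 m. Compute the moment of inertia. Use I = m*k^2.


I = m * k^2
I = 91.47 * 0.66^2
I = 91.47 * 0.4356 = 39.8443 kg*m^2

39.8443 kg*m^2


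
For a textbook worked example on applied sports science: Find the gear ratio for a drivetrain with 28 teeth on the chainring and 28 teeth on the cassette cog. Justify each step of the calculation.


GR = front_teeth / rear_teeth
GR = 28 / 28
GR = 1

1


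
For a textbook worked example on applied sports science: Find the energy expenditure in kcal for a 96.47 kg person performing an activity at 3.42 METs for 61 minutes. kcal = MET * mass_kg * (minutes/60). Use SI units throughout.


kcal = MET * mass * time_hr
Convert time: 61 min = 1.0167 hr
kcal = 3.42 * 96.47 * 1.0167
kcal = 335.4262 kcal

335.4262 kcal


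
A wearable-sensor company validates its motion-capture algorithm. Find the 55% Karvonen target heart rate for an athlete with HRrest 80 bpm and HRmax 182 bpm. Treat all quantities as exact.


Target = HRrest + pct*(HRmax - HRrest)
Heart rate reserve = HRmax - HRrest = 182 - 80 = 102 bpm
Fraction = 55% = 0.55
Target = 80 + 0.55 * 102
Target = 80 + 56.1 = 136.1 bpm

136.1 bpm


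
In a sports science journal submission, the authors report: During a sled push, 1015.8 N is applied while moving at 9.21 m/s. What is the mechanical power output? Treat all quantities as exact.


P = F * v
P = 1015.8 * 9.21
P = 9355.518 W

9355.518 W


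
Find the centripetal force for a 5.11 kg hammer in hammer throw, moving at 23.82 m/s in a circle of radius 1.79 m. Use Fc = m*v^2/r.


Fc = m * v^2 / r
v^2 = 23.82^2 = 567.3924
Fc = 5.11 * 567.3924 / 1.79
Fc = 2899.3752 / 1.79 = 1619.7627 N

1619.7627 N


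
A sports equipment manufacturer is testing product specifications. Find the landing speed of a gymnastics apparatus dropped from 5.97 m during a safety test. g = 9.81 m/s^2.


v = sqrt(2 * g * h)
v = sqrt(2 * 9.81 * 5.97)
v = sqrt(117.1314) = 10.8227 m/s

10.8227 m/s


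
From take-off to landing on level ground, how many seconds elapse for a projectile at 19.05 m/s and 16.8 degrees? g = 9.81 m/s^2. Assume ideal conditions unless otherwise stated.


T = 2*v*sin(theta)/g
sin(theta) = sin(16.8 deg) = 0.289
T = 2*19.05*0.289 / 9.81
T = 11.0121 / 9.81 = 1.1225 s

1.1225 s


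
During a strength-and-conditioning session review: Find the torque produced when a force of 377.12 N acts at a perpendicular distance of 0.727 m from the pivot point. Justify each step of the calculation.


tau = F * d
tau = 377.12 * 0.727
tau = 274.1662 N*m

274.1662 N*m


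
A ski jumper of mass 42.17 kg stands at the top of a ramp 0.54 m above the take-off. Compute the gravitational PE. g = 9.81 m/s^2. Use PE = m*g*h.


PE = m * g * h
PE = 42.17 * 9.81 * 0.54
PE = 413.6877 * 0.54 = 223.3914 J

223.3914 J


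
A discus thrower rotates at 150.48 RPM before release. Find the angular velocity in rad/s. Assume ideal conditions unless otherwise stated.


omega = RPM * 2 * pi / 60
omega = 150.48 * 2 * 3.14159 / 60
omega = 945.4937 / 60 = 15.7582 rad/s

15.7582 rad/s


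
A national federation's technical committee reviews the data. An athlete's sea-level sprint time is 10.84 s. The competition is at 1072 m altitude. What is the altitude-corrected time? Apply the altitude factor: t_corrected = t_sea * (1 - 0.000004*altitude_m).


Correction factor = 1 - 0.000004 * 1072 = 0.995712
t_corrected = t_sea * factor = 10.84 * 0.995712
t_corrected = 10.7935 s

10.7935 s


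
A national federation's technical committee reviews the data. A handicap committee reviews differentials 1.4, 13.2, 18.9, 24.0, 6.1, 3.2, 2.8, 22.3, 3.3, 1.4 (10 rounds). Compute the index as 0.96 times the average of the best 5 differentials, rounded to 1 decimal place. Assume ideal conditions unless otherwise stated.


All differentials: 1.4, 13.2, 18.9, 24.0, 6.1, 3.2, 2.8, 22.3, 3.3, 1.4
Sorted: 1.4, 1.4, 2.8, 3.2, 3.3, 6.1, 13.2, 18.9, 22.3, 24.0
Best 5: 1.4, 1.4, 2.8, 3.2, 3.3
Average of best = 12.1 / 5 = 2.42
Raw index = 2.42 * 0.96 = 2.3232
Handicap index = round(2.3232, 1) = 2.3

2.3


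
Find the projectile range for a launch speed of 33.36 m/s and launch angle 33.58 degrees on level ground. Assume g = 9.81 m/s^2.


R = v^2 * sin(2*theta) / g
Convert angle to radians: theta = 33.58 deg = 0.5861 rad
sin(2*theta) = sin(1.1722) = 0.9216
R = 33.36^2 * 0.9216 / 9.81
R = 1112.8896 * 0.9216 / 9.81 = 104.5495 m

104.5495 m


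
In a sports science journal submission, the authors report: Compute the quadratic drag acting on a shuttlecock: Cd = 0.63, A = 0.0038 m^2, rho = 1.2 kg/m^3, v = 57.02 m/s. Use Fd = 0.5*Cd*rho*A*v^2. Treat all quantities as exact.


Fd = 0.5 * Cd * rho * A * v^2
Fd = 0.5 * 0.63 * 1.2 * 0.0038 * 57.02^2
v^2 = 3251.2804
Fd = 0.5 * 0.63 * 1.2 * 0.0038 * 3251.2804 = 4.6701 N

4.6701 N


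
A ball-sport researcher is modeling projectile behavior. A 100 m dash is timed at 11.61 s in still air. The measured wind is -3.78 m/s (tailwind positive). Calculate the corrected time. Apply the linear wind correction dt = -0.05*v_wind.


dt = -0.05 * v_wind = -0.05 * -3.78 = 0.189 s
t_corrected = t_still + dt = 11.61 + (0.189)
t_corrected = 11.799 s

11.799 s


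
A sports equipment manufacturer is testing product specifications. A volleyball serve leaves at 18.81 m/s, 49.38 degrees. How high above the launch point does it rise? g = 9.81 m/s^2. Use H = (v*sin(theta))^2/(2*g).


H = (v*sin(theta))^2 / (2*g)
vy = v*sin(theta) = 18.81 * sin(49.38 deg) = 14.2776 m/s
H = vy^2 / (2*g) = 203.8504 / (2*9.81)
H = 203.8504 / 19.62 = 10.3899 m

10.3899 m


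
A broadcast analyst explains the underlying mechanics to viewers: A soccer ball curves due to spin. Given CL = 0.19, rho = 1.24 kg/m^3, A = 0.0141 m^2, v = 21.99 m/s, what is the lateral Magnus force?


FM = 0.5 * CL * rho * A * v^2
FM = 0.5 * 0.19 * 1.24 * 0.0141 * 21.99^2
v^2 = 483.5601
FM = 0.5 * 0.19 * 1.24 * 0.0141 * 483.5601 = 0.8032 N

0.8032 N


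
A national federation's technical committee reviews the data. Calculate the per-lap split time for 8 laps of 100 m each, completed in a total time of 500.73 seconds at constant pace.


Split time = total_time / n_laps = 500.73 / 8
Split time = 62.5913 s per lap

62.5913 s


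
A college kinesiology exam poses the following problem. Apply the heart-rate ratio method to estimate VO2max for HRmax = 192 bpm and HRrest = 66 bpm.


VO2max = 15.3 * HRmax / HRrest
VO2max = 15.3 * 192 / 66
VO2max = 2937.6 / 66 = 44.5091 mL/kg/min

44.5091 mL/kg/min


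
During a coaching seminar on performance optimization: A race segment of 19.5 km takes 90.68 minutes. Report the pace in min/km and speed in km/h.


Pace = time / distance = 90.68 min / 19.5 km = 4.6503 min/km
Speed = distance / time_in_hours = 19.5 / 1.5113 hr
Speed = 12.9025 km/h

4.6503 min/km, 12.9025 km/h


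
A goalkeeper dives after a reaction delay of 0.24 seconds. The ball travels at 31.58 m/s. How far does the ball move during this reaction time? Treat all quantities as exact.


d = v * t
d = 31.58 * 0.24
d = 7.5792 m

7.5792 m


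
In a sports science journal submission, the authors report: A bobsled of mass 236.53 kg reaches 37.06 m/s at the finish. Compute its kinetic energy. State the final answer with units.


KE = 0.5 * m * v^2
KE = 0.5 * 236.53 * 37.06^2
KE = 0.5 * 236.53 * 1373.4436 = 162430.3074 J

162430.3074 J


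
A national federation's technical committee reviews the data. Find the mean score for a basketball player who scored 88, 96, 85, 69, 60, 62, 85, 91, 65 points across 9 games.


Average = sum / n
Sum = 701
Average = 701 / 9 = 77.8889

77.8889


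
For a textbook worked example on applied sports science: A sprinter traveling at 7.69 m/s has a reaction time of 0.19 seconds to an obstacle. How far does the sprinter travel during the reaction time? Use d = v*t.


d = v * t
d = 7.69 * 0.19
d = 1.4611 m

1.4611 m


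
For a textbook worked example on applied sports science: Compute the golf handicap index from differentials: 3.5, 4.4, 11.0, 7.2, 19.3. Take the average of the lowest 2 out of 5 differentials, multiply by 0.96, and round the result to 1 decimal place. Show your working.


All differentials: 3.5, 4.4, 11.0, 7.2, 19.3
Sorted: 3.5, 4.4, 7.2, 11.0, 19.3
Best 2: 3.5, 4.4
Average of best = 7.9 / 2 = 3.95
Raw index = 3.95 * 0.96 = 3.792
Handicap index = round(3.792, 1) = 3.8

3.8


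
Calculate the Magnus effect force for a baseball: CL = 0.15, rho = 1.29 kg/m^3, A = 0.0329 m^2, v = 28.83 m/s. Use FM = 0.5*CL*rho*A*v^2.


FM = 0.5 * CL * rho * A * v^2
FM = 0.5 * 0.15 * 1.29 * 0.0329 * 28.83^2
v^2 = 831.1689
FM = 0.5 * 0.15 * 1.29 * 0.0329 * 831.1689 = 2.6457 N

2.6457 N


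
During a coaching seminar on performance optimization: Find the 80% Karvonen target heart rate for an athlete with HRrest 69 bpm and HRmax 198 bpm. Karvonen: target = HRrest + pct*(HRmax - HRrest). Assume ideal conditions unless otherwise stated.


Target = HRrest + pct*(HRmax - HRrest)
Heart rate reserve = HRmax - HRrest = 198 - 69 = 129 bpm
Fraction = 80% = 0.8
Target = 69 + 0.8 * 129
Target = 69 + 103.2 = 172.2 bpm

172.2 bpm


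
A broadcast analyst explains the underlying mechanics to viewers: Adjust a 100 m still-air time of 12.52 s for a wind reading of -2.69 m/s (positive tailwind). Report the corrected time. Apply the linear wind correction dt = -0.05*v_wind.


dt = -0.05 * v_wind = -0.05 * -2.69 = 0.1345 s
t_corrected = t_still + dt = 12.52 + (0.1345)
t_corrected = 12.6545 s

12.6545 s


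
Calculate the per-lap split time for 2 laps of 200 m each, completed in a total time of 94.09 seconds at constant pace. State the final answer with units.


Split time = total_time / n_laps = 94.09 / 2
Split time = 47.045 s per lap

47.045 s


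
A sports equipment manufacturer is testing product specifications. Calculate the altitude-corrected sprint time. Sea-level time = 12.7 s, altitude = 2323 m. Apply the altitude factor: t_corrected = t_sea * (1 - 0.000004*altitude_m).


Correction factor = 1 - 0.000004 * 2323 = 0.990708
t_corrected = t_sea * factor = 12.7 * 0.990708
t_corrected = 12.582 s

12.582 s


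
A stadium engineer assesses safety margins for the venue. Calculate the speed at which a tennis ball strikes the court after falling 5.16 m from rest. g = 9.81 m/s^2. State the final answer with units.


v = sqrt(2 * g * h)
v = sqrt(2 * 9.81 * 5.16)
v = sqrt(101.2392) = 10.0618 m/s

10.0618 m/s


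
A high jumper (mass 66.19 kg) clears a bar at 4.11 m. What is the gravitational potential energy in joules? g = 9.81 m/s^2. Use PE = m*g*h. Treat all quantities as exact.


PE = m * g * h
PE = 66.19 * 9.81 * 4.11
PE = 649.3239 * 4.11 = 2668.7212 J

2668.7212 J


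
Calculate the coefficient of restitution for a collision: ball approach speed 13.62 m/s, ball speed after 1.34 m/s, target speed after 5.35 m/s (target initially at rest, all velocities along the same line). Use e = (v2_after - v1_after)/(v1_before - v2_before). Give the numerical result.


e = (v2_after - v1_after) / (v1_before - v2_before)
Numerator = 5.35 - 1.34 = 4.01
Denominator = 13.62 - 0 = 13.62
e = 4.01 / 13.62 = 0.2944

0.2944


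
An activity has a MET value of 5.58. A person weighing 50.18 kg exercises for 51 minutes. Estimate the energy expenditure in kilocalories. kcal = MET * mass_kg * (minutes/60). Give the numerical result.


kcal = MET * mass * time_hr
Convert time: 51 min = 0.85 hr
kcal = 5.58 * 50.18 * 0.85
kcal = 238.0037 kcal

238.0037 kcal


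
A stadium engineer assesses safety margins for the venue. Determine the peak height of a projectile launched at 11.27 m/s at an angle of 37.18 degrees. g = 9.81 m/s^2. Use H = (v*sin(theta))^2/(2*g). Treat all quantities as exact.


H = (v*sin(theta))^2 / (2*g)
vy = v*sin(theta) = 11.27 * sin(37.18 deg) = 6.8107 m/s
H = vy^2 / (2*g) = 46.3856 / (2*9.81)
H = 46.3856 / 19.62 = 2.3642 m

2.3642 m


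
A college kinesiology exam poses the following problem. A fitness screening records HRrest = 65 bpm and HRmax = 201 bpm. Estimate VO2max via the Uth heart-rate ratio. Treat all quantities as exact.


VO2max = 15.3 * HRmax / HRrest
VO2max = 15.3 * 201 / 65
VO2max = 3075.3 / 65 = 47.3123 mL/kg/min

47.3123 mL/kg/min


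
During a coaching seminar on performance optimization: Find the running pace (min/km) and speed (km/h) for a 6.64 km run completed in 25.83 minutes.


Pace = time / distance = 25.83 min / 6.64 km = 3.8901 min/km
Speed = distance / time_in_hours = 6.64 / 0.4305 hr
Speed = 15.4239 km/h

3.8901 min/km, 15.4239 km/h


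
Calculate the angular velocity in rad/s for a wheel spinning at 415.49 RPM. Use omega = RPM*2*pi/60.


omega = RPM * 2 * pi / 60
omega = 415.49 * 2 * 3.14159 / 60
omega = 2610.6007 / 60 = 43.51 rad/s

43.51 rad/s


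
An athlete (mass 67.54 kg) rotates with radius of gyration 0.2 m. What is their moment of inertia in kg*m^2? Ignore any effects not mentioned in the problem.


I = m * k^2
I = 67.54 * 0.2^2
I = 67.54 * 0.04 = 2.7016 kg*m^2

2.7016 kg*m^2


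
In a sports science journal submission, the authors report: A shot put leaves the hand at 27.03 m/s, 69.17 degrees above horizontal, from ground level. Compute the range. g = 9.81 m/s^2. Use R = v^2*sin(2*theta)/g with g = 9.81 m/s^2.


R = v^2 * sin(2*theta) / g
Convert angle to radians: theta = 69.17 deg = 1.2072 rad
sin(2*theta) = sin(2.4145) = 0.6647
R = 27.03^2 * 0.6647 / 9.81
R = 730.6209 * 0.6647 / 9.81 = 49.5056 m

49.5056 m


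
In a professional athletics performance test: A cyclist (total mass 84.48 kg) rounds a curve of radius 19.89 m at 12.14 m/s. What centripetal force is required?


Fc = m * v^2 / r
v^2 = 12.14^2 = 147.3796
Fc = 84.48 * 147.3796 / 19.89
Fc = 12450.6286 / 19.89 = 625.9743 N

625.9743 N


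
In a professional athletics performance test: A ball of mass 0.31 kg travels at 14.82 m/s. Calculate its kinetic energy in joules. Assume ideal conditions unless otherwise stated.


KE = 0.5 * m * v^2
KE = 0.5 * 0.31 * 14.82^2
KE = 0.5 * 0.31 * 219.6324 = 34.043 J

34.043 J


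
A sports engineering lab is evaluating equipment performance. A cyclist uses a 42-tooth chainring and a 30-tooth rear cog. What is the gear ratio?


GR = front_teeth / rear_teeth
GR = 42 / 30
GR = 1.4

1.4


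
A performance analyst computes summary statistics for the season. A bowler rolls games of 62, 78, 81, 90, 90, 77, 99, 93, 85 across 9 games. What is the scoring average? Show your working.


Average = sum / n
Sum = 755
Average = 755 / 9 = 83.8889

83.8889


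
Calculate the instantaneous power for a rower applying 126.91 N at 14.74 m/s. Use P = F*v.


P = F * v
P = 126.91 * 14.74
P = 1870.6534 W

1870.6534 W


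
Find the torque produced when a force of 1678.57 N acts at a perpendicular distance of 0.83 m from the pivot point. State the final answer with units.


tau = F * d
tau = 1678.57 * 0.83
tau = 1393.2131 N*m

1393.2131 N*m


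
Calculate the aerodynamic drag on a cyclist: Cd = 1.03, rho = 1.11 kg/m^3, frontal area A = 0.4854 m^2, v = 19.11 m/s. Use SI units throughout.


Fd = 0.5 * Cd * rho * A * v^2
Fd = 0.5 * 1.03 * 1.11 * 0.4854 * 19.11^2
v^2 = 365.1921
Fd = 0.5 * 1.03 * 1.11 * 0.4854 * 365.1921 = 101.3331 N

101.3331 N


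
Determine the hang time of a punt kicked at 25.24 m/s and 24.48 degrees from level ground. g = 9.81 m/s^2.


T = 2*v*sin(theta)/g
sin(theta) = sin(24.48 deg) = 0.4144
T = 2*25.24*0.4144 / 9.81
T = 20.9177 / 9.81 = 2.1323 s

2.1323 s


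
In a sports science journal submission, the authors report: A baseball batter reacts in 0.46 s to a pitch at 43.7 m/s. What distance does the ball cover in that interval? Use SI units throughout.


d = v * t
d = 43.7 * 0.46
d = 20.102 m

20.102 m


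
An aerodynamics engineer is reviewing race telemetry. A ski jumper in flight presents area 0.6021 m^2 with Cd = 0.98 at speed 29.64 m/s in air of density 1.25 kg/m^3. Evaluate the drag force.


Fd = 0.5 * Cd * rho * A * v^2
Fd = 0.5 * 0.98 * 1.25 * 0.6021 * 29.64^2
v^2 = 878.5296
Fd = 0.5 * 0.98 * 1.25 * 0.6021 * 878.5296 = 323.9896 N

323.9896 N


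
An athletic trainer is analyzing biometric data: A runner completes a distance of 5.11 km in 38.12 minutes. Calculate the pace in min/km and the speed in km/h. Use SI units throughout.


Pace = time / distance = 38.12 min / 5.11 km = 7.4599 min/km
Speed = distance / time_in_hours = 5.11 / 0.6353 hr
Speed = 8.043 km/h

7.4599 min/km, 8.043 km/h


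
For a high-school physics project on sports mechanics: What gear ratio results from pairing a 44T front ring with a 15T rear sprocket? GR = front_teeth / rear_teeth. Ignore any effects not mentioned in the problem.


GR = front_teeth / rear_teeth
GR = 44 / 15
GR = 2.9333

2.9333


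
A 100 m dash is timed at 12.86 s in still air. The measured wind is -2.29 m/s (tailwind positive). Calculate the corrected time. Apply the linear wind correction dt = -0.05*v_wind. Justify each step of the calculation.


dt = -0.05 * v_wind = -0.05 * -2.29 = 0.1145 s
t_corrected = t_still + dt = 12.86 + (0.1145)
t_corrected = 12.9745 s

12.9745 s


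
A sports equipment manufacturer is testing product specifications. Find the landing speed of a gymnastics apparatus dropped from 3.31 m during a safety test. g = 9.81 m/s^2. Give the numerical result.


v = sqrt(2 * g * h)
v = sqrt(2 * 9.81 * 3.31)
v = sqrt(64.9422) = 8.0587 m/s

8.0587 m/s


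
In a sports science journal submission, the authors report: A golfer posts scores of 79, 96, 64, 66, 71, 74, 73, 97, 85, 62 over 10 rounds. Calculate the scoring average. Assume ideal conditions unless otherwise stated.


Average = sum / n
Sum = 767
Average = 767 / 10 = 76.7

76.7


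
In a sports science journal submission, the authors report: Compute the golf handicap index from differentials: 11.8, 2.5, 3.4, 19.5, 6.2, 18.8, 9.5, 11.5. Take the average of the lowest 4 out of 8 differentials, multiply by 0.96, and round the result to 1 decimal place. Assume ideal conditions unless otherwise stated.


All differentials: 11.8, 2.5, 3.4, 19.5, 6.2, 18.8, 9.5, 11.5
Sorted: 2.5, 3.4, 6.2, 9.5, 11.5, 11.8, 18.8, 19.5
Best 4: 2.5, 3.4, 6.2, 9.5
Average of best = 21.6 / 4 = 5.4
Raw index = 5.4 * 0.96 = 5.184
Handicap index = round(5.184, 1) = 5.2

5.2


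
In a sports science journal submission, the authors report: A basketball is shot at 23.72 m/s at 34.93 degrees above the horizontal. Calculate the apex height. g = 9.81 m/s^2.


H = (v*sin(theta))^2 / (2*g)
vy = v*sin(theta) = 23.72 * sin(34.93 deg) = 13.5815 m/s
H = vy^2 / (2*g) = 184.4567 / (2*9.81)
H = 184.4567 / 19.62 = 9.4015 m

9.4015 m


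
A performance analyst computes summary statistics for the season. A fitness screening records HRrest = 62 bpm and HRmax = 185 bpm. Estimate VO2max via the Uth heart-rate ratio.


VO2max = 15.3 * HRmax / HRrest
VO2max = 15.3 * 185 / 62
VO2max = 2830.5 / 62 = 45.6532 mL/kg/min

45.6532 mL/kg/min


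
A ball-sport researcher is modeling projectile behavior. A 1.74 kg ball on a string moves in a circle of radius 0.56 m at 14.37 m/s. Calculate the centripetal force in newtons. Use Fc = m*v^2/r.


Fc = m * v^2 / r
v^2 = 14.37^2 = 206.4969
Fc = 1.74 * 206.4969 / 0.56
Fc = 359.3046 / 0.56 = 641.6154 N

641.6154 N


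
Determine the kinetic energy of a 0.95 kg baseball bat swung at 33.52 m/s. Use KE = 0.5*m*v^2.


KE = 0.5 * m * v^2
KE = 0.5 * 0.95 * 33.52^2
KE = 0.5 * 0.95 * 1123.5904 = 533.7054 J

533.7054 J


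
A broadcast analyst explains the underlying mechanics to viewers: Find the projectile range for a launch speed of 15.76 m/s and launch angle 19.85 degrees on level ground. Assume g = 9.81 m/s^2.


R = v^2 * sin(2*theta) / g
Convert angle to radians: theta = 19.85 deg = 0.3464 rad
sin(2*theta) = sin(0.6929) = 0.6388
R = 15.76^2 * 0.6388 / 9.81
R = 248.3776 * 0.6388 / 9.81 = 16.1728 m

16.1728 m


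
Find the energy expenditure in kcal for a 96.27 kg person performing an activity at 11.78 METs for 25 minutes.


kcal = MET * mass * time_hr
Convert time: 25 min = 0.4167 hr
kcal = 11.78 * 96.27 * 0.4167
kcal = 472.5252 kcal

472.5252 kcal


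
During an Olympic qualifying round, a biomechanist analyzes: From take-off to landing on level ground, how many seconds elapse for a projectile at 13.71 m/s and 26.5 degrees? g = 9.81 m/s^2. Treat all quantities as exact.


T = 2*v*sin(theta)/g
sin(theta) = sin(26.5 deg) = 0.4462
T = 2*13.71*0.4462 / 9.81
T = 12.2347 / 9.81 = 1.2472 s

1.2472 s


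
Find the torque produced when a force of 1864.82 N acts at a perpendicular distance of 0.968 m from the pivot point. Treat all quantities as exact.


tau = F * d
tau = 1864.82 * 0.968
tau = 1805.1458 N*m

1805.1458 N*m


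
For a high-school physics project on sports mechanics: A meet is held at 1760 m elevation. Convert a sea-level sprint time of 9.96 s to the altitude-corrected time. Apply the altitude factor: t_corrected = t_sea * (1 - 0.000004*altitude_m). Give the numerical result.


Correction factor = 1 - 0.000004 * 1760 = 0.99296
t_corrected = t_sea * factor = 9.96 * 0.99296
t_corrected = 9.8899 s

9.8899 s


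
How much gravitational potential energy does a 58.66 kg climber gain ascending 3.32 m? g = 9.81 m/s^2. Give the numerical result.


PE = m * g * h
PE = 58.66 * 9.81 * 3.32
PE = 575.4546 * 3.32 = 1910.5093 J

1910.5093 J


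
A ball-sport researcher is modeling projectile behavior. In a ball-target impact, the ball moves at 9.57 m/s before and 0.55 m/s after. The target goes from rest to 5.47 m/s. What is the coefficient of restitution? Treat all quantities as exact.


e = (v2_after - v1_after) / (v1_before - v2_before)
Numerator = 5.47 - 0.55 = 4.92
Denominator = 9.57 - 0 = 9.57
e = 4.92 / 9.57 = 0.5141

0.5141


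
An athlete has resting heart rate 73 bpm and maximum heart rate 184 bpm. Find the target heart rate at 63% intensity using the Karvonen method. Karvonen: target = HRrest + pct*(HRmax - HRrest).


Target = HRrest + pct*(HRmax - HRrest)
Heart rate reserve = HRmax - HRrest = 184 - 73 = 111 bpm
Fraction = 63% = 0.63
Target = 73 + 0.63 * 111
Target = 73 + 69.93 = 142.93 bpm

142.93 bpm


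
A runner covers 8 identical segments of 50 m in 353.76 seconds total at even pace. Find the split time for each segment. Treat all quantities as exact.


Split time = total_time / n_laps = 353.76 / 8
Split time = 44.22 s per lap

44.22 s


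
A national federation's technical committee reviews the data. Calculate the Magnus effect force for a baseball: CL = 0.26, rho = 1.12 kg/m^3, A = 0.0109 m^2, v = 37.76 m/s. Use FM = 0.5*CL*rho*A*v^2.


FM = 0.5 * CL * rho * A * v^2
FM = 0.5 * 0.26 * 1.12 * 0.0109 * 37.76^2
v^2 = 1425.8176
FM = 0.5 * 0.26 * 1.12 * 0.0109 * 1425.8176 = 2.2628 N

2.2628 N


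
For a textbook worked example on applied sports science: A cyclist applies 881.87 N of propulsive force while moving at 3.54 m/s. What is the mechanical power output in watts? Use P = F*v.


P = F * v
P = 881.87 * 3.54
P = 3121.8198 W

3121.8198 W


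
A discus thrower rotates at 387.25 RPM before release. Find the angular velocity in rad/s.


omega = RPM * 2 * pi / 60
omega = 387.25 * 2 * 3.14159 / 60
omega = 2433.1635 / 60 = 40.5527 rad/s

40.5527 rad/s


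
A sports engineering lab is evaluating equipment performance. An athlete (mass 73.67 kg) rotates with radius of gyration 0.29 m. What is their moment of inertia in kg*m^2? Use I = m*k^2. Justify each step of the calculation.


I = m * k^2
I = 73.67 * 0.29^2
I = 73.67 * 0.0841 = 6.1956 kg*m^2

6.1956 kg*m^2


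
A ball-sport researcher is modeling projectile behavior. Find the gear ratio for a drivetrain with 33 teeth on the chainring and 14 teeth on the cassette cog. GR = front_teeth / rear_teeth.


GR = front_teeth / rear_teeth
GR = 33 / 14
GR = 2.3571

2.3571


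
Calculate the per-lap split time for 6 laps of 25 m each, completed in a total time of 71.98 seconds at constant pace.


Split time = total_time / n_laps = 71.98 / 6
Split time = 11.9967 s per lap

11.9967 s


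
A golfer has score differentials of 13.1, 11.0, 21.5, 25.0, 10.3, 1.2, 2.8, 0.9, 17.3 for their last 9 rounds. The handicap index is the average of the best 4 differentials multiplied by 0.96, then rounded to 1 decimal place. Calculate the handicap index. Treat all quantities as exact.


All differentials: 13.1, 11.0, 21.5, 25.0, 10.3, 1.2, 2.8, 0.9, 17.3
Sorted: 0.9, 1.2, 2.8, 10.3, 11.0, 13.1, 17.3, 21.5, 25.0
Best 4: 0.9, 1.2, 2.8, 10.3
Average of best = 15.2 / 4 = 3.8
Raw index = 3.8 * 0.96 = 3.648
Handicap index = round(3.648, 1) = 3.6

3.6


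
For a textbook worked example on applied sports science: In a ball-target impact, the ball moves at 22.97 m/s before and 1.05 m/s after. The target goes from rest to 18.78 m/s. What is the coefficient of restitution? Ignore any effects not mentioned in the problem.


e = (v2_after - v1_after) / (v1_before - v2_before)
Numerator = 18.78 - 1.05 = 17.73
Denominator = 22.97 - 0 = 22.97
e = 17.73 / 22.97 = 0.7719

0.7719


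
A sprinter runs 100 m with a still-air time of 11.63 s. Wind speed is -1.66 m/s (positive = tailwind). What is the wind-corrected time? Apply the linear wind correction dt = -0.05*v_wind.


dt = -0.05 * v_wind = -0.05 * -1.66 = 0.083 s
t_corrected = t_still + dt = 11.63 + (0.083)
t_corrected = 11.713 s

11.713 s


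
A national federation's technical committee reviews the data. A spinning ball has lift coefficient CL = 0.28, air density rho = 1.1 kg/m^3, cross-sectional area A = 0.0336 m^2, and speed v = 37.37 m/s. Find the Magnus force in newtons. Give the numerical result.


FM = 0.5 * CL * rho * A * v^2
FM = 0.5 * 0.28 * 1.1 * 0.0336 * 37.37^2
v^2 = 1396.5169
FM = 0.5 * 0.28 * 1.1 * 0.0336 * 1396.5169 = 7.2261 N

7.2261 N


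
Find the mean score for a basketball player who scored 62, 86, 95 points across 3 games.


Average = sum / n
Sum = 243
Average = 243 / 3 = 81

81


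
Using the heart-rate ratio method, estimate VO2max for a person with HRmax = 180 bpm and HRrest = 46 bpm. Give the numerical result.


VO2max = 15.3 * HRmax / HRrest
VO2max = 15.3 * 180 / 46
VO2max = 2754 / 46 = 59.8696 mL/kg/min

59.8696 mL/kg/min


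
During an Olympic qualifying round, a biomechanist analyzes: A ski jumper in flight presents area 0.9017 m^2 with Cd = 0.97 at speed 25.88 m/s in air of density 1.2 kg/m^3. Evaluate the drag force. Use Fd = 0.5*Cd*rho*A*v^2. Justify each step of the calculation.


Fd = 0.5 * Cd * rho * A * v^2
Fd = 0.5 * 0.97 * 1.2 * 0.9017 * 25.88^2
v^2 = 669.7744
Fd = 0.5 * 0.97 * 1.2 * 0.9017 * 669.7744 = 351.4905 N

351.4905 N


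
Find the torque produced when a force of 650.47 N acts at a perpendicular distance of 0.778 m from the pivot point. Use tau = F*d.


tau = F * d
tau = 650.47 * 0.778
tau = 506.0657 N*m

506.0657 N*m


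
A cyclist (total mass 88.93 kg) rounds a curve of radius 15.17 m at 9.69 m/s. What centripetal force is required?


Fc = m * v^2 / r
v^2 = 9.69^2 = 93.8961
Fc = 88.93 * 93.8961 / 15.17
Fc = 8350.1802 / 15.17 = 550.4404 N

550.4404 N


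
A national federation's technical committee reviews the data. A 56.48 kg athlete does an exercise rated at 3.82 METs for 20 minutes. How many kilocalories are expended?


kcal = MET * mass * time_hr
Convert time: 20 min = 0.3333 hr
kcal = 3.82 * 56.48 * 0.3333
kcal = 71.9179 kcal

71.9179 kcal


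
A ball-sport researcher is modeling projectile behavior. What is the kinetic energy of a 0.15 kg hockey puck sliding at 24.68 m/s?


KE = 0.5 * m * v^2
KE = 0.5 * 0.15 * 24.68^2
KE = 0.5 * 0.15 * 609.1024 = 45.6827 J

45.6827 J


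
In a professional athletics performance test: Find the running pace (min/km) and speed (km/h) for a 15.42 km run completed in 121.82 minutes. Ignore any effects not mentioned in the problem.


Pace = time / distance = 121.82 min / 15.42 km = 7.9001 min/km
Speed = distance / time_in_hours = 15.42 / 2.0303 hr
Speed = 7.5948 km/h

7.9001 min/km, 7.5948 km/h


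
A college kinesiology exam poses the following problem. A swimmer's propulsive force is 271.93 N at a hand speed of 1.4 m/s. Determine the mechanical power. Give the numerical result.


P = F * v
P = 271.93 * 1.4
P = 380.702 W

380.702 W


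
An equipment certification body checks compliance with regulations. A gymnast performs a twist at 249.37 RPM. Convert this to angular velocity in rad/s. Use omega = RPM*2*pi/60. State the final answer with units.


omega = RPM * 2 * pi / 60
omega = 249.37 * 2 * 3.14159 / 60
omega = 1566.8379 / 60 = 26.114 rad/s

26.114 rad/s
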